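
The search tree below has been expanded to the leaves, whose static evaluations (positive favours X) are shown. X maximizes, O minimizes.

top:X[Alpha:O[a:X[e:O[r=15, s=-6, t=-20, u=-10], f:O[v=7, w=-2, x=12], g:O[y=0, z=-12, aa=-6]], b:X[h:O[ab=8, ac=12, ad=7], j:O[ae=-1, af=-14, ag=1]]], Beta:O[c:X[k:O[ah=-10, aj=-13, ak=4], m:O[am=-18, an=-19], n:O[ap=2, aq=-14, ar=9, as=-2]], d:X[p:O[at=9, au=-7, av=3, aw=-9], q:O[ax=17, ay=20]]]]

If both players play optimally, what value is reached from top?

-2

e (O): min(15, -6, -20, -10) = -20
f (O): min(7, -2, 12) = -2
g (O): min(0, -12, -6) = -12
a (X): max(-20, -2, -12) = -2
h (O): min(8, 12, 7) = 7
j (O): min(-1, -14, 1) = -14
b (X): max(7, -14) = 7
Alpha (O): min(-2, 7) = -2
k (O): min(-10, -13, 4) = -13
m (O): min(-18, -19) = -19
n (O): min(2, -14, 9, -2) = -14
c (X): max(-13, -19, -14) = -13
p (O): min(9, -7, 3, -9) = -9
q (O): min(17, 20) = 17
d (X): max(-9, 17) = 17
Beta (O): min(-13, 17) = -13
top (X): max(-2, -13) = -2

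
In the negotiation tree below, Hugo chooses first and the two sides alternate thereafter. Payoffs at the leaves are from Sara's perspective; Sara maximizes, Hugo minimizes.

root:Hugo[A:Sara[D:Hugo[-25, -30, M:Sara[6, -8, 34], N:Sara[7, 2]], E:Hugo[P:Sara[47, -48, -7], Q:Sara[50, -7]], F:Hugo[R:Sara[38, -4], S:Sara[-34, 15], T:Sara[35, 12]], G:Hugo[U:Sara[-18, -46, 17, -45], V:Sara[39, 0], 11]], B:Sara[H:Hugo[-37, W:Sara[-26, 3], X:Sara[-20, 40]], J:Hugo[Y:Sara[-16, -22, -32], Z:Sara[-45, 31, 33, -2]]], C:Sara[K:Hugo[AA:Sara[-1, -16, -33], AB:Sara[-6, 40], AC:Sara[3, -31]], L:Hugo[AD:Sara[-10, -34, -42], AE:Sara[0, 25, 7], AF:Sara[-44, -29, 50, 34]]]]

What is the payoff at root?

M (Sara): max(6, -8, 34) = 34
N (Sara): max(7, 2) = 7
D (Hugo): min(-25, -30, 34, 7) = -30
P (Sara): max(47, -48, -7) = 47
Q (Sara): max(50, -7) = 50
E (Hugo): min(47, 50) = 47
R (Sara): max(38, -4) = 38
S (Sara): max(-34, 15) = 15
T (Sara): max(35, 12) = 35
F (Hugo): min(38, 15, 35) = 15
U (Sara): max(-18, -46, 17, -45) = 17
V (Sara): max(39, 0) = 39
G (Hugo): min(17, 39, 11) = 11
A (Sara): max(-30, 47, 15, 11) = 47
W (Sara): max(-26, 3) = 3
X (Sara): max(-20, 40) = 40
H (Hugo): min(-37, 3, 40) = -37
Y (Sara): max(-16, -22, -32) = -16
Z (Sara): max(-45, 31, 33, -2) = 33
J (Hugo): min(-16, 33) = -16
B (Sara): max(-37, -16) = -16
AA (Sara): max(-1, -16, -33) = -1
AB (Sara): max(-6, 40) = 40
AC (Sara): max(3, -31) = 3
K (Hugo): min(-1, 40, 3) = -1
AD (Sara): max(-10, -34, -42) = -10
AE (Sara): max(0, 25, 7) = 25
AF (Sara): max(-44, -29, 50, 34) = 50
L (Hugo): min(-10, 25, 50) = -10
C (Sara): max(-1, -10) = -1
root (Hugo): min(47, -16, -1) = -16

-16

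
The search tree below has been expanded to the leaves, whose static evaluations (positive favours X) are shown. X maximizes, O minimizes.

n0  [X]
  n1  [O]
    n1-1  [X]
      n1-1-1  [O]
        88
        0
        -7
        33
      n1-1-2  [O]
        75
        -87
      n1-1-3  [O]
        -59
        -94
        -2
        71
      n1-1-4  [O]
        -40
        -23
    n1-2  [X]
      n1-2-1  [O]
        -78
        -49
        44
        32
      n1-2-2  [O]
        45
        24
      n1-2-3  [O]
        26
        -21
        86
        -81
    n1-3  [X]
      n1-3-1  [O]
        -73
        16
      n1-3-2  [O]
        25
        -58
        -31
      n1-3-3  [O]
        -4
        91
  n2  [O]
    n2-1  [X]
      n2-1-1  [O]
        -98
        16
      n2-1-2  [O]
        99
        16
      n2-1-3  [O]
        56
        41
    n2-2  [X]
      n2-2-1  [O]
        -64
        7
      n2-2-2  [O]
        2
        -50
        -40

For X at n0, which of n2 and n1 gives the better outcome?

n1

n2-1-1 (O): min(-98, 16) = -98
n2-1-2 (O): min(99, 16) = 16
n2-1-3 (O): min(56, 41) = 41
n2-1 (X): max(-98, 16, 41) = 41
n2-2-1 (O): min(-64, 7) = -64
n2-2-2 (O): min(2, -50, -40) = -50
n2-2 (X): max(-64, -50) = -50
n2 (O): min(41, -50) = -50
n1-1-1 (O): min(88, 0, -7, 33) = -7
n1-1-2 (O): min(75, -87) = -87
n1-1-3 (O): min(-59, -94, -2, 71) = -94
n1-1-4 (O): min(-40, -23) = -40
n1-1 (X): max(-7, -87, -94, -40) = -7
n1-2-1 (O): min(-78, -49, 44, 32) = -78
n1-2-2 (O): min(45, 24) = 24
n1-2-3 (O): min(26, -21, 86, -81) = -81
n1-2 (X): max(-78, 24, -81) = 24
n1-3-1 (O): min(-73, 16) = -73
n1-3-2 (O): min(25, -58, -31) = -58
n1-3-3 (O): min(-4, 91) = -4
n1-3 (X): max(-73, -58, -4) = -4
n1 (O): min(-7, 24, -4) = -7
X prefers the higher value; n2=-50, n1=-7. n1 is better since -7 > -50.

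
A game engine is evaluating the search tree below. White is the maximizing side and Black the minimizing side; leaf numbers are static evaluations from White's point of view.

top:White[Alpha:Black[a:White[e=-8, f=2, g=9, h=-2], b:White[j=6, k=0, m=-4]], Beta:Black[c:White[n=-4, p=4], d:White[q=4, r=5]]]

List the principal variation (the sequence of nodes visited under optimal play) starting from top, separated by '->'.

top -> Alpha -> b -> j

a (White): max(-8, 2, 9, -2) = 9
b (White): max(6, 0, -4) = 6
Alpha (Black): min(9, 6) = 6
c (White): max(-4, 4) = 4
d (White): max(4, 5) = 5
Beta (Black): min(4, 5) = 4
top (White): max(6, 4) = 6
At top, White picks Alpha (highest: 6).
At Alpha, Black picks b (lowest: 6).
At b, White picks j (highest: 6).
Terminal value 6.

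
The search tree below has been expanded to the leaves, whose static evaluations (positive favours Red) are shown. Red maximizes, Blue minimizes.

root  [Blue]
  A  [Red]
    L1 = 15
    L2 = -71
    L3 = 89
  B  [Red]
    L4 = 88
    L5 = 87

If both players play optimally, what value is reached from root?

A (Red): max(15, -71, 89) = 89
B (Red): max(88, 87) = 88
root (Blue): min(89, 88) = 88

88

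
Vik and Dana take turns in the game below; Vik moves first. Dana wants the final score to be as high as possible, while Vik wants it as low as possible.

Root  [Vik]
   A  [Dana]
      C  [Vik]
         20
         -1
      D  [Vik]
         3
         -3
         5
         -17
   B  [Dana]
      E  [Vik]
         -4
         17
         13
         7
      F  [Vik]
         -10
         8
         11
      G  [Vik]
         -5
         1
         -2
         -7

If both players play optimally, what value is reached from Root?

-4

C (Vik): min(20, -1) = -1
D (Vik): min(3, -3, 5, -17) = -17
A (Dana): max(-1, -17) = -1
E (Vik): min(-4, 17, 13, 7) = -4
F (Vik): min(-10, 8, 11) = -10
G (Vik): min(-5, 1, -2, -7) = -7
B (Dana): max(-4, -10, -7) = -4
Root (Vik): min(-1, -4) = -4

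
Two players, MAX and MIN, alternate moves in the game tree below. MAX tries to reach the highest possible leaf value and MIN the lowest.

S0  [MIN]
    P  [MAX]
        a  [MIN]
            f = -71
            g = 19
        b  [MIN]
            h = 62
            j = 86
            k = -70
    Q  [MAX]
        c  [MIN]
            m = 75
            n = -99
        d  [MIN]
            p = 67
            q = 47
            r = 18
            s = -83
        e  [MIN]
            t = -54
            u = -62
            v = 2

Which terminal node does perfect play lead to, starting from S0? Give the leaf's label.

a (MIN): min(-71, 19) = -71
b (MIN): min(62, 86, -70) = -70
P (MAX): max(-71, -70) = -70
c (MIN): min(75, -99) = -99
d (MIN): min(67, 47, 18, -83) = -83
e (MIN): min(-54, -62, 2) = -62
Q (MAX): max(-99, -83, -62) = -62
S0 (MIN): min(-70, -62) = -70
At S0, MIN picks P (lowest: -70).
At P, MAX picks b (highest: -70).
At b, MIN picks k (lowest: -70).
Terminal value -70.

k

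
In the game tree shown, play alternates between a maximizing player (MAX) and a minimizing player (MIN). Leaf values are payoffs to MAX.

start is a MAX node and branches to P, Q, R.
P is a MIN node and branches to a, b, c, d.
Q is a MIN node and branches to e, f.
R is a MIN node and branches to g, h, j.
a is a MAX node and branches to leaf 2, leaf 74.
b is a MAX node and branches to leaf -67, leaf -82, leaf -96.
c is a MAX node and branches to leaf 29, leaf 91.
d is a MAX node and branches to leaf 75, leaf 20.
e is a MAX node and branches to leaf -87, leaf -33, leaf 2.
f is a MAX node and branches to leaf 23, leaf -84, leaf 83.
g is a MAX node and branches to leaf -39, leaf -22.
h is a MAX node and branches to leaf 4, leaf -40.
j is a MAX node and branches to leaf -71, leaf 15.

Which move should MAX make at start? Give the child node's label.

Q

a (MAX): max(2, 74) = 74
b (MAX): max(-67, -82, -96) = -67
c (MAX): max(29, 91) = 91
d (MAX): max(75, 20) = 75
P (MIN): min(74, -67, 91, 75) = -67
e (MAX): max(-87, -33, 2) = 2
f (MAX): max(23, -84, 83) = 83
Q (MIN): min(2, 83) = 2
g (MAX): max(-39, -22) = -22
h (MAX): max(4, -40) = 4
j (MAX): max(-71, 15) = 15
R (MIN): min(-22, 4, 15) = -22
start (MAX): max(-67, 2, -22) = 2
MAX at start wants the highest of {P=-67, Q=2, R=-22}, so chooses Q.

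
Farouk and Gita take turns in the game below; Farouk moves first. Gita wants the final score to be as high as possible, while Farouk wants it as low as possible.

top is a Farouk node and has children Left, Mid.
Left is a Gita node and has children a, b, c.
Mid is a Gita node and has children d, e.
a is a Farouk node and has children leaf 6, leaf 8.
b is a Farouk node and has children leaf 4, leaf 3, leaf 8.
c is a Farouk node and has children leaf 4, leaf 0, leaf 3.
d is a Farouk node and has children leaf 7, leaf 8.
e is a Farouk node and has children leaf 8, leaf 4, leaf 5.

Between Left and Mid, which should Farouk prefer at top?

a (Farouk): min(6, 8) = 6
b (Farouk): min(4, 3, 8) = 3
c (Farouk): min(4, 0, 3) = 0
Left (Gita): max(6, 3, 0) = 6
d (Farouk): min(7, 8) = 7
e (Farouk): min(8, 4, 5) = 4
Mid (Gita): max(7, 4) = 7
Farouk prefers the lower value; Left=6, Mid=7. Left is better since 6 < 7.

Left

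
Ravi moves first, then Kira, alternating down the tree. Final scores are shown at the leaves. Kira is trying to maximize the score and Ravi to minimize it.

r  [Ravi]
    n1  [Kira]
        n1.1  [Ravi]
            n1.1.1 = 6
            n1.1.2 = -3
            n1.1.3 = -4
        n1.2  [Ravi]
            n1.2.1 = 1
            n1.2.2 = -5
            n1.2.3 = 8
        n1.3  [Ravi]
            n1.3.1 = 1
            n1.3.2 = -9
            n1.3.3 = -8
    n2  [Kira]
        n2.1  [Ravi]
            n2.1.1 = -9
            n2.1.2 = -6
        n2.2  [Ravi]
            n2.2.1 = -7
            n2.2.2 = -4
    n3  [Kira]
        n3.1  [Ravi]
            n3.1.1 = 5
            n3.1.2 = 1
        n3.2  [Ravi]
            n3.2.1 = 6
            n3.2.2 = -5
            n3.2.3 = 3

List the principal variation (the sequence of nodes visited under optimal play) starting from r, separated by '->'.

r -> n2 -> n2.2 -> n2.2.1

n1.1 (Ravi): min(6, -3, -4) = -4
n1.2 (Ravi): min(1, -5, 8) = -5
n1.3 (Ravi): min(1, -9, -8) = -9
n1 (Kira): max(-4, -5, -9) = -4
n2.1 (Ravi): min(-9, -6) = -9
n2.2 (Ravi): min(-7, -4) = -7
n2 (Kira): max(-9, -7) = -7
n3.1 (Ravi): min(5, 1) = 1
n3.2 (Ravi): min(6, -5, 3) = -5
n3 (Kira): max(1, -5) = 1
r (Ravi): min(-4, -7, 1) = -7
At r, Ravi picks n2 (lowest: -7).
At n2, Kira picks n2.2 (highest: -7).
At n2.2, Ravi picks n2.2.1 (lowest: -7).
Terminal value -7.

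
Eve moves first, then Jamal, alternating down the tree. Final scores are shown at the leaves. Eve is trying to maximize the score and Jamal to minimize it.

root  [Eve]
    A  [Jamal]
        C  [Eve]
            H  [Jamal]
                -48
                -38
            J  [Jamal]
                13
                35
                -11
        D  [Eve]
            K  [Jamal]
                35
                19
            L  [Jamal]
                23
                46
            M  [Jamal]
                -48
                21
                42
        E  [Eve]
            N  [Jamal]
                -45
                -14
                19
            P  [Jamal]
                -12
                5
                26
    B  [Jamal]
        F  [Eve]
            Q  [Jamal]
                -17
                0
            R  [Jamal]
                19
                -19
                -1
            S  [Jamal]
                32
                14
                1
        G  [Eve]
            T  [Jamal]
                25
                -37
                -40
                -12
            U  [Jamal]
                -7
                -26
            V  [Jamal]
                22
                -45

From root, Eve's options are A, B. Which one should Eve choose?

H (Jamal): min(-48, -38) = -48
J (Jamal): min(13, 35, -11) = -11
C (Eve): max(-48, -11) = -11
K (Jamal): min(35, 19) = 19
L (Jamal): min(23, 46) = 23
M (Jamal): min(-48, 21, 42) = -48
D (Eve): max(19, 23, -48) = 23
N (Jamal): min(-45, -14, 19) = -45
P (Jamal): min(-12, 5, 26) = -12
E (Eve): max(-45, -12) = -12
A (Jamal): min(-11, 23, -12) = -12
Q (Jamal): min(-17, 0) = -17
R (Jamal): min(19, -19, -1) = -19
S (Jamal): min(32, 14, 1) = 1
F (Eve): max(-17, -19, 1) = 1
T (Jamal): min(25, -37, -40, -12) = -40
U (Jamal): min(-7, -26) = -26
V (Jamal): min(22, -45) = -45
G (Eve): max(-40, -26, -45) = -26
B (Jamal): min(1, -26) = -26
root (Eve): max(-12, -26) = -12
Eve at root wants the highest of {A=-12, B=-26}, so chooses A.

A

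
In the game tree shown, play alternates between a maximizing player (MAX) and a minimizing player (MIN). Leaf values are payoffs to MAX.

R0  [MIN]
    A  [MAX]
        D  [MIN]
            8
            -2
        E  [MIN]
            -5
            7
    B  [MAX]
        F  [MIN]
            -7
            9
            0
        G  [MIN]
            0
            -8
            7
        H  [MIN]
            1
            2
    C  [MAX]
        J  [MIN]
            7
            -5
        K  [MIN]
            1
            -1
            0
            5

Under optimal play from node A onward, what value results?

D (MIN): min(8, -2) = -2
E (MIN): min(-5, 7) = -5
A (MAX): max(-2, -5) = -2

-2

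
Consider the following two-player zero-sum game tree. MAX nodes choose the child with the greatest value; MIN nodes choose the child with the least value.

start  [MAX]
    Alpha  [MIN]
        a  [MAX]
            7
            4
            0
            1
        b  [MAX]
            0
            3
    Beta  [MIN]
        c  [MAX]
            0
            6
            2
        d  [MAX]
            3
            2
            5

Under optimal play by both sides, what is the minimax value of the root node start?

a (MAX): max(7, 4, 0, 1) = 7
b (MAX): max(0, 3) = 3
Alpha (MIN): min(7, 3) = 3
c (MAX): max(0, 6, 2) = 6
d (MAX): max(3, 2, 5) = 5
Beta (MIN): min(6, 5) = 5
start (MAX): max(3, 5) = 5

5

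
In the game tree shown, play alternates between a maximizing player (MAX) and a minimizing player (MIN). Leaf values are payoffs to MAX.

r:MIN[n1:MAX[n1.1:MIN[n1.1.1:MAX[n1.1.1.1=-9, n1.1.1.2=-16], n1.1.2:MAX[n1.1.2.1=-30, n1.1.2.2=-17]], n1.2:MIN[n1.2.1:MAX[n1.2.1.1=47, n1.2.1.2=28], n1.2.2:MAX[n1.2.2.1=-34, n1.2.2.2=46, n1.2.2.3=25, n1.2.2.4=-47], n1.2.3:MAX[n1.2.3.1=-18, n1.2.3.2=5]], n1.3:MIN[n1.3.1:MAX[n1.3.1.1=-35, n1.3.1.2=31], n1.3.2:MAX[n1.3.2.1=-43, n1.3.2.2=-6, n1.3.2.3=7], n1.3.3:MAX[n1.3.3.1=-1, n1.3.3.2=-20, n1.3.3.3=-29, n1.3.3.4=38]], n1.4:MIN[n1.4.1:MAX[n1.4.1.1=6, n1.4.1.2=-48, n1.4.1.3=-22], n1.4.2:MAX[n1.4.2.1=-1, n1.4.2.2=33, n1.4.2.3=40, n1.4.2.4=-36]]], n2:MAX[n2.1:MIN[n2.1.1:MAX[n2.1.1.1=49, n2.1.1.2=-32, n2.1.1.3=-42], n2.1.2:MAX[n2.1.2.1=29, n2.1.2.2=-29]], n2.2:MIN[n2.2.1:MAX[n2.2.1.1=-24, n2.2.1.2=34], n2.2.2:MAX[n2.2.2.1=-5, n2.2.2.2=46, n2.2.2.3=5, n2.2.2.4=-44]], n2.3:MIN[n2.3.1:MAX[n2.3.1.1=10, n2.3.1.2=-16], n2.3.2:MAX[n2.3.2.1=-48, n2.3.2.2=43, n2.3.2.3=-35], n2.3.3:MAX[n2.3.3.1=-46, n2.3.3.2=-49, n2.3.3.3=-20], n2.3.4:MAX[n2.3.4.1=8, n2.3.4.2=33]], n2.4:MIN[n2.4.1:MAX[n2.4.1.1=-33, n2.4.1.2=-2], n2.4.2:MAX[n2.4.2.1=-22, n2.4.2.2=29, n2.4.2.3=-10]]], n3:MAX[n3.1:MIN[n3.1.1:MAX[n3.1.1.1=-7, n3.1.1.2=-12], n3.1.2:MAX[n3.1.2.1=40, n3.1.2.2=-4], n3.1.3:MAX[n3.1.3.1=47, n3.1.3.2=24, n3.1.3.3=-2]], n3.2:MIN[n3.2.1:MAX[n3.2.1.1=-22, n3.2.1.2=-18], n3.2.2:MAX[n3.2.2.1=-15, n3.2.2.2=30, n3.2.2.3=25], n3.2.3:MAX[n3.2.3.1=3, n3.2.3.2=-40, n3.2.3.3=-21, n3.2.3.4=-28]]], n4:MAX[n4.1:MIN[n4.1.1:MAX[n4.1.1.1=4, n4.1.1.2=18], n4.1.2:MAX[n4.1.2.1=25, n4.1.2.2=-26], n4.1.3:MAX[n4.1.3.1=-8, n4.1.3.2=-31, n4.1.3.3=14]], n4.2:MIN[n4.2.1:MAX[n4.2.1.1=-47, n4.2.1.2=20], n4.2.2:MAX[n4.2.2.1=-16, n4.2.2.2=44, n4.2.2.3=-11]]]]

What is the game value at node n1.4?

n1.4.1 (MAX): max(6, -48, -22) = 6
n1.4.2 (MAX): max(-1, 33, 40, -36) = 40
n1.4 (MIN): min(6, 40) = 6

6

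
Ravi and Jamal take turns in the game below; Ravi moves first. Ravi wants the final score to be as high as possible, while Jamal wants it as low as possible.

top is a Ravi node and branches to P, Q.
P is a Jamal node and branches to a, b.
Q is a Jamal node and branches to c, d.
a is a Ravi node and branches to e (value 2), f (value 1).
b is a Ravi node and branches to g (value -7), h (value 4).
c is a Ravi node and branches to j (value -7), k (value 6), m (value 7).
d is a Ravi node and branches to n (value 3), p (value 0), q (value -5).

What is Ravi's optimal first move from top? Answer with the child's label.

Q

a (Ravi): max(2, 1) = 2
b (Ravi): max(-7, 4) = 4
P (Jamal): min(2, 4) = 2
c (Ravi): max(-7, 6, 7) = 7
d (Ravi): max(3, 0, -5) = 3
Q (Jamal): min(7, 3) = 3
top (Ravi): max(2, 3) = 3
Ravi at top wants the highest of {P=2, Q=3}, so chooses Q.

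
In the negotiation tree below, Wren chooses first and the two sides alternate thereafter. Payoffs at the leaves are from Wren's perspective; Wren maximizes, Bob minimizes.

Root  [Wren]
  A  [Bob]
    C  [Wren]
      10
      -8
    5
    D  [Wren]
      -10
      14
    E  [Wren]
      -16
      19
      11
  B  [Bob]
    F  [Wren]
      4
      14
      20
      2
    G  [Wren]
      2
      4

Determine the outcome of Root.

C (Wren): max(10, -8) = 10
D (Wren): max(-10, 14) = 14
E (Wren): max(-16, 19, 11) = 19
A (Bob): min(10, 5, 14, 19) = 5
F (Wren): max(4, 14, 20, 2) = 20
G (Wren): max(2, 4) = 4
B (Bob): min(20, 4) = 4
Root (Wren): max(5, 4) = 5

5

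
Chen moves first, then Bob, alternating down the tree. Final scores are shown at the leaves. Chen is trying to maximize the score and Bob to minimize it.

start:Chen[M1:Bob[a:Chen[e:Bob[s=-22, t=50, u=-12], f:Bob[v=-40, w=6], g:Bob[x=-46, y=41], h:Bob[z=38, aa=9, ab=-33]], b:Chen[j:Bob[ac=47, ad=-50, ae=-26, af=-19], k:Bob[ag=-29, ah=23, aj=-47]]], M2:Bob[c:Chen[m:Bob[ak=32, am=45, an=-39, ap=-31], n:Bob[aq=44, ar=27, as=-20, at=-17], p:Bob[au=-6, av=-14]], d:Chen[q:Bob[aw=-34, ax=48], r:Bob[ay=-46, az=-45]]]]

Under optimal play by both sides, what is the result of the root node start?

e (Bob): min(-22, 50, -12) = -22
f (Bob): min(-40, 6) = -40
g (Bob): min(-46, 41) = -46
h (Bob): min(38, 9, -33) = -33
a (Chen): max(-22, -40, -46, -33) = -22
j (Bob): min(47, -50, -26, -19) = -50
k (Bob): min(-29, 23, -47) = -47
b (Chen): max(-50, -47) = -47
M1 (Bob): min(-22, -47) = -47
m (Bob): min(32, 45, -39, -31) = -39
n (Bob): min(44, 27, -20, -17) = -20
p (Bob): min(-6, -14) = -14
c (Chen): max(-39, -20, -14) = -14
q (Bob): min(-34, 48) = -34
r (Bob): min(-46, -45) = -46
d (Chen): max(-34, -46) = -34
M2 (Bob): min(-14, -34) = -34
start (Chen): max(-47, -34) = -34

-34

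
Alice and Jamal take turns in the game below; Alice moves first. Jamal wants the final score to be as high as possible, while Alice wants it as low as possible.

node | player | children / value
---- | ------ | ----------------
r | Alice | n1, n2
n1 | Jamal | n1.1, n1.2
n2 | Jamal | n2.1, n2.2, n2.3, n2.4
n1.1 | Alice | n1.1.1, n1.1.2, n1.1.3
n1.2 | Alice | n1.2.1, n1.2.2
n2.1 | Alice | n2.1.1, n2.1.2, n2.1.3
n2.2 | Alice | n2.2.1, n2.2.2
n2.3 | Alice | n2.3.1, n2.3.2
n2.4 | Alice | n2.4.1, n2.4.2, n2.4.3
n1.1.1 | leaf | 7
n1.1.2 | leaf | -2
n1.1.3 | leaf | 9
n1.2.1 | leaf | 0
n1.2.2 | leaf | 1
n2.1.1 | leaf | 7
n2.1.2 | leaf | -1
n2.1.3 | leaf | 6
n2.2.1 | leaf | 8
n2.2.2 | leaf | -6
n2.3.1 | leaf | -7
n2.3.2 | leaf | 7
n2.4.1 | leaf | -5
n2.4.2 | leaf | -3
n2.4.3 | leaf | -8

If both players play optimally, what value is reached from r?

-1

n1.1 (Alice): min(7, -2, 9) = -2
n1.2 (Alice): min(0, 1) = 0
n1 (Jamal): max(-2, 0) = 0
n2.1 (Alice): min(7, -1, 6) = -1
n2.2 (Alice): min(8, -6) = -6
n2.3 (Alice): min(-7, 7) = -7
n2.4 (Alice): min(-5, -3, -8) = -8
n2 (Jamal): max(-1, -6, -7, -8) = -1
r (Alice): min(0, -1) = -1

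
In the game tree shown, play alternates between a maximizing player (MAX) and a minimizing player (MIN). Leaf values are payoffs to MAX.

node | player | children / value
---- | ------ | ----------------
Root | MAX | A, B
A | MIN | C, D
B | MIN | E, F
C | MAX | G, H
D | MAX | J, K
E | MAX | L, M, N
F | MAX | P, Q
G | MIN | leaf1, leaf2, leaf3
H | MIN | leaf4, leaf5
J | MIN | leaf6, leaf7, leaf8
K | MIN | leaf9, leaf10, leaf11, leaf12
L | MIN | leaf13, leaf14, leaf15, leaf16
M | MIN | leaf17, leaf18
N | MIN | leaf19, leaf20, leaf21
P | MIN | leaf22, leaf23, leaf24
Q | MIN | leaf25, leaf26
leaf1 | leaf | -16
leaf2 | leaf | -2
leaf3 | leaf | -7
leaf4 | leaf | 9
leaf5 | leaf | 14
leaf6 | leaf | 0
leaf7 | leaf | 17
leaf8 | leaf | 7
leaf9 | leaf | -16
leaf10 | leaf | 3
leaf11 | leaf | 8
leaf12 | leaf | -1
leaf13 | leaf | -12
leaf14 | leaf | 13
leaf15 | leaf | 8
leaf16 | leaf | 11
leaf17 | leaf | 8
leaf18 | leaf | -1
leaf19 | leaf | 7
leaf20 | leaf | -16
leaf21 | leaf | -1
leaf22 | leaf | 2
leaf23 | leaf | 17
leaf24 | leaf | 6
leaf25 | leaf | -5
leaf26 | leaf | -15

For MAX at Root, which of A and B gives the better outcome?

G (MIN): min(-16, -2, -7) = -16
H (MIN): min(9, 14) = 9
C (MAX): max(-16, 9) = 9
J (MIN): min(0, 17, 7) = 0
K (MIN): min(-16, 3, 8, -1) = -16
D (MAX): max(0, -16) = 0
A (MIN): min(9, 0) = 0
L (MIN): min(-12, 13, 8, 11) = -12
M (MIN): min(8, -1) = -1
N (MIN): min(7, -16, -1) = -16
E (MAX): max(-12, -1, -16) = -1
P (MIN): min(2, 17, 6) = 2
Q (MIN): min(-5, -15) = -15
F (MAX): max(2, -15) = 2
B (MIN): min(-1, 2) = -1
MAX prefers the higher value; A=0, B=-1. A is better since 0 > -1.

A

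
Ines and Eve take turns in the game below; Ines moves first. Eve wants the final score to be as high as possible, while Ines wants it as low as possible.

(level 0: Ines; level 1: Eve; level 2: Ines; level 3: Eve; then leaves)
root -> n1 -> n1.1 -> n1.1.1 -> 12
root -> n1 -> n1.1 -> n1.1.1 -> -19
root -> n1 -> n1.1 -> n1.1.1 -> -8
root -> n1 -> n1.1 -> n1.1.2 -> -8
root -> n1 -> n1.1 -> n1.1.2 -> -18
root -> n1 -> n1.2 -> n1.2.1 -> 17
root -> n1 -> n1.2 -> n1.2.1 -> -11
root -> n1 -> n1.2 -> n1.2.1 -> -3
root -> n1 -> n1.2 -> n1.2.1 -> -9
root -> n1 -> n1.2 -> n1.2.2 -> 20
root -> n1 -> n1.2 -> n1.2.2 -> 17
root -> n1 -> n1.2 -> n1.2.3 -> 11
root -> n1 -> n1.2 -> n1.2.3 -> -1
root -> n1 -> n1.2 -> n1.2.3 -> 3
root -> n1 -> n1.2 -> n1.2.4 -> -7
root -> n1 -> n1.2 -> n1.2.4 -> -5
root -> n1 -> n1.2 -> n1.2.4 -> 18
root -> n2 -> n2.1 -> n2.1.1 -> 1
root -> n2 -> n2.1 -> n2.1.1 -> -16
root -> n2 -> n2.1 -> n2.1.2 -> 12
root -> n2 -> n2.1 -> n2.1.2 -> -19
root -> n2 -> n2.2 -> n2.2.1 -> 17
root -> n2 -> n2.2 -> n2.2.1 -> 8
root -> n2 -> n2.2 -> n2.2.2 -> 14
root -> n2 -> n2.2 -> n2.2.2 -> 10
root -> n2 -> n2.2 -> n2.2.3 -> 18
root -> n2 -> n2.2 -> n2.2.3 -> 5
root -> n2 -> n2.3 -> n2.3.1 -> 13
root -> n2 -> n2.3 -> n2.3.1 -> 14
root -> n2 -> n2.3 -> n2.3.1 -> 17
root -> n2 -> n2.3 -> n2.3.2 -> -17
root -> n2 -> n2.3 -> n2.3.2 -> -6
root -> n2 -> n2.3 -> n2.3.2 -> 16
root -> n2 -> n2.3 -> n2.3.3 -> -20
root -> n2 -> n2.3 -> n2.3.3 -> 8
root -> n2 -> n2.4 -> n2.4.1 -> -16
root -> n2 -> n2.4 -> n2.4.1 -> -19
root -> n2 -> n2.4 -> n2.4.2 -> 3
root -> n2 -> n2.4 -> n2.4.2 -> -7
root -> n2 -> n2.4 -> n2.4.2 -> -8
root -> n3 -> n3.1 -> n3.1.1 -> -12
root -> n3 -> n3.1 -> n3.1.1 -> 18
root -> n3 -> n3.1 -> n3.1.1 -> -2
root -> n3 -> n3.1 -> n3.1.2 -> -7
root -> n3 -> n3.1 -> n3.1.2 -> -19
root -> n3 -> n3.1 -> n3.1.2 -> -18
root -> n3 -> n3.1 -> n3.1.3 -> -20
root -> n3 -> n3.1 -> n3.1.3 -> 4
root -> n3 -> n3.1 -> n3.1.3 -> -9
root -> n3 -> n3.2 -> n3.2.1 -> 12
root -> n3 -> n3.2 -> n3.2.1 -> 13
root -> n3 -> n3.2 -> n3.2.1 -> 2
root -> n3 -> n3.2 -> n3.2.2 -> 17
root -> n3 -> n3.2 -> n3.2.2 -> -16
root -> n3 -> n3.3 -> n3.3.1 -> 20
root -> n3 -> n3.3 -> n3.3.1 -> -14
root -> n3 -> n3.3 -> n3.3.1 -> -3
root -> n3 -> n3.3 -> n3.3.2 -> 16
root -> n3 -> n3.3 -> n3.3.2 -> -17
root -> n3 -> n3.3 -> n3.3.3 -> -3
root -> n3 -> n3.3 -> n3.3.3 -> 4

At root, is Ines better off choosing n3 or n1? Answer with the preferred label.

n1

n3.1.1 (Eve): max(-12, 18, -2) = 18
n3.1.2 (Eve): max(-7, -19, -18) = -7
n3.1.3 (Eve): max(-20, 4, -9) = 4
n3.1 (Ines): min(18, -7, 4) = -7
n3.2.1 (Eve): max(12, 13, 2) = 13
n3.2.2 (Eve): max(17, -16) = 17
n3.2 (Ines): min(13, 17) = 13
n3.3.1 (Eve): max(20, -14, -3) = 20
n3.3.2 (Eve): max(16, -17) = 16
n3.3.3 (Eve): max(-3, 4) = 4
n3.3 (Ines): min(20, 16, 4) = 4
n3 (Eve): max(-7, 13, 4) = 13
n1.1.1 (Eve): max(12, -19, -8) = 12
n1.1.2 (Eve): max(-8, -18) = -8
n1.1 (Ines): min(12, -8) = -8
n1.2.1 (Eve): max(17, -11, -3, -9) = 17
n1.2.2 (Eve): max(20, 17) = 20
n1.2.3 (Eve): max(11, -1, 3) = 11
n1.2.4 (Eve): max(-7, -5, 18) = 18
n1.2 (Ines): min(17, 20, 11, 18) = 11
n1 (Eve): max(-8, 11) = 11
Ines prefers the lower value; n3=13, n1=11. n1 is better since 11 < 13.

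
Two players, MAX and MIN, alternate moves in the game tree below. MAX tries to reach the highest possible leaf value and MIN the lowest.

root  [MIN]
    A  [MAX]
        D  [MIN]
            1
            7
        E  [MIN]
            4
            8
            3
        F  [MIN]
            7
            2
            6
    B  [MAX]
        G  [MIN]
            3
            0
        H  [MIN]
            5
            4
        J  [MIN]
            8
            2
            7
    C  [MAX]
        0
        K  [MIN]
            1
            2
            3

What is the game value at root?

1

D (MIN): min(1, 7) = 1
E (MIN): min(4, 8, 3) = 3
F (MIN): min(7, 2, 6) = 2
A (MAX): max(1, 3, 2) = 3
G (MIN): min(3, 0) = 0
H (MIN): min(5, 4) = 4
J (MIN): min(8, 2, 7) = 2
B (MAX): max(0, 4, 2) = 4
K (MIN): min(1, 2, 3) = 1
C (MAX): max(0, 1) = 1
root (MIN): min(3, 4, 1) = 1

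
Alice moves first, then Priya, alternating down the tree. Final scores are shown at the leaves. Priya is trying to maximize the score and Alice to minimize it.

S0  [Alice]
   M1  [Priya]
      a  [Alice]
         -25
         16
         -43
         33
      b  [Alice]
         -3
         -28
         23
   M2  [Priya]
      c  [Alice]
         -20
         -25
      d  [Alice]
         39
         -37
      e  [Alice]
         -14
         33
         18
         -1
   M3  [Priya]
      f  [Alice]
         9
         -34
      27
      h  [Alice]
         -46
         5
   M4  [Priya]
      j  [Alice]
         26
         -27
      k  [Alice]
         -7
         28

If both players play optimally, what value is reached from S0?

-28

a (Alice): min(-25, 16, -43, 33) = -43
b (Alice): min(-3, -28, 23) = -28
M1 (Priya): max(-43, -28) = -28
c (Alice): min(-20, -25) = -25
d (Alice): min(39, -37) = -37
e (Alice): min(-14, 33, 18, -1) = -14
M2 (Priya): max(-25, -37, -14) = -14
f (Alice): min(9, -34) = -34
h (Alice): min(-46, 5) = -46
M3 (Priya): max(-34, 27, -46) = 27
j (Alice): min(26, -27) = -27
k (Alice): min(-7, 28) = -7
M4 (Priya): max(-27, -7) = -7
S0 (Alice): min(-28, -14, 27, -7) = -28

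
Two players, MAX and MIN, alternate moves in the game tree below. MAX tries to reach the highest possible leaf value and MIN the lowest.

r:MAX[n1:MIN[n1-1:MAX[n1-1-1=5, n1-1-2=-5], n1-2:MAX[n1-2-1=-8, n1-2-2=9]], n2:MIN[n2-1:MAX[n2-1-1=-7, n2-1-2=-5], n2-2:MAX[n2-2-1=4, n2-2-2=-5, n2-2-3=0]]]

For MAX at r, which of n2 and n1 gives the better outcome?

n1

n2-1 (MAX): max(-7, -5) = -5
n2-2 (MAX): max(4, -5, 0) = 4
n2 (MIN): min(-5, 4) = -5
n1-1 (MAX): max(5, -5) = 5
n1-2 (MAX): max(-8, 9) = 9
n1 (MIN): min(5, 9) = 5
MAX prefers the higher value; n2=-5, n1=5. n1 is better since 5 > -5.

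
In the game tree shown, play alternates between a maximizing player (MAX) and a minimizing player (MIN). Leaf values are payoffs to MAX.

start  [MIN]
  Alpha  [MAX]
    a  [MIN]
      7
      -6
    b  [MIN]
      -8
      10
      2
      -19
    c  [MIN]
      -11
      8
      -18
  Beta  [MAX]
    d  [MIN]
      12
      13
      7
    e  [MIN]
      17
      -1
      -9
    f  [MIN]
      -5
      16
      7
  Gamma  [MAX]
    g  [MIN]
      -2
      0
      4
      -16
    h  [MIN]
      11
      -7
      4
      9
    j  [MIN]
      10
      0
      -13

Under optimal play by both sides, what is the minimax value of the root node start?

a (MIN): min(7, -6) = -6
b (MIN): min(-8, 10, 2, -19) = -19
c (MIN): min(-11, 8, -18) = -18
Alpha (MAX): max(-6, -19, -18) = -6
d (MIN): min(12, 13, 7) = 7
e (MIN): min(17, -1, -9) = -9
f (MIN): min(-5, 16, 7) = -5
Beta (MAX): max(7, -9, -5) = 7
g (MIN): min(-2, 0, 4, -16) = -16
h (MIN): min(11, -7, 4, 9) = -7
j (MIN): min(10, 0, -13) = -13
Gamma (MAX): max(-16, -7, -13) = -7
start (MIN): min(-6, 7, -7) = -7

-7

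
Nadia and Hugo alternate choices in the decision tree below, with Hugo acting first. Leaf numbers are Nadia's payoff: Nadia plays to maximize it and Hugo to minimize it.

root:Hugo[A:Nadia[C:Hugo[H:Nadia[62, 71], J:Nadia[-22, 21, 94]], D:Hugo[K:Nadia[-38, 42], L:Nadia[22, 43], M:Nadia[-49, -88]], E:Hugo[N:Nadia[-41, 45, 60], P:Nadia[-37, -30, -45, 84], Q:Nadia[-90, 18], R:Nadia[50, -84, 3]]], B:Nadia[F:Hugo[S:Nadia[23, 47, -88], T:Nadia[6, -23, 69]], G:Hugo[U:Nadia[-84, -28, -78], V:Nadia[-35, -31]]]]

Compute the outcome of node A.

71

H (Nadia): max(62, 71) = 71
J (Nadia): max(-22, 21, 94) = 94
C (Hugo): min(71, 94) = 71
K (Nadia): max(-38, 42) = 42
L (Nadia): max(22, 43) = 43
M (Nadia): max(-49, -88) = -49
D (Hugo): min(42, 43, -49) = -49
N (Nadia): max(-41, 45, 60) = 60
P (Nadia): max(-37, -30, -45, 84) = 84
Q (Nadia): max(-90, 18) = 18
R (Nadia): max(50, -84, 3) = 50
E (Hugo): min(60, 84, 18, 50) = 18
A (Nadia): max(71, -49, 18) = 71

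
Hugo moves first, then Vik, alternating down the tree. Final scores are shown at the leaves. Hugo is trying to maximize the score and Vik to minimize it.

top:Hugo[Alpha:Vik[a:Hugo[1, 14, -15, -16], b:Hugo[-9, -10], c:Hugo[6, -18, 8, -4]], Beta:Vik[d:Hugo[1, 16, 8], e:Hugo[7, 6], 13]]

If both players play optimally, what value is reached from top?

7

a (Hugo): max(1, 14, -15, -16) = 14
b (Hugo): max(-9, -10) = -9
c (Hugo): max(6, -18, 8, -4) = 8
Alpha (Vik): min(14, -9, 8) = -9
d (Hugo): max(1, 16, 8) = 16
e (Hugo): max(7, 6) = 7
Beta (Vik): min(16, 7, 13) = 7
top (Hugo): max(-9, 7) = 7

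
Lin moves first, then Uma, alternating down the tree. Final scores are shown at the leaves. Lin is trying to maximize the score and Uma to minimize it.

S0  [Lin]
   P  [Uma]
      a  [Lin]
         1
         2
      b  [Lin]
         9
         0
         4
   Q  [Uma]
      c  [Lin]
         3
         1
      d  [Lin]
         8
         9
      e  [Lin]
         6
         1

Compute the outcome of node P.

a (Lin): max(1, 2) = 2
b (Lin): max(9, 0, 4) = 9
P (Uma): min(2, 9) = 2

2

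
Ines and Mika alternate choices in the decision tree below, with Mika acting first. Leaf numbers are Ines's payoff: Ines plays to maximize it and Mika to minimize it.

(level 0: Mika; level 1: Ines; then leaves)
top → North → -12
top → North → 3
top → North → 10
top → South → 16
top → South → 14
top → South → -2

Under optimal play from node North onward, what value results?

North (Ines): max(-12, 3, 10) = 10

10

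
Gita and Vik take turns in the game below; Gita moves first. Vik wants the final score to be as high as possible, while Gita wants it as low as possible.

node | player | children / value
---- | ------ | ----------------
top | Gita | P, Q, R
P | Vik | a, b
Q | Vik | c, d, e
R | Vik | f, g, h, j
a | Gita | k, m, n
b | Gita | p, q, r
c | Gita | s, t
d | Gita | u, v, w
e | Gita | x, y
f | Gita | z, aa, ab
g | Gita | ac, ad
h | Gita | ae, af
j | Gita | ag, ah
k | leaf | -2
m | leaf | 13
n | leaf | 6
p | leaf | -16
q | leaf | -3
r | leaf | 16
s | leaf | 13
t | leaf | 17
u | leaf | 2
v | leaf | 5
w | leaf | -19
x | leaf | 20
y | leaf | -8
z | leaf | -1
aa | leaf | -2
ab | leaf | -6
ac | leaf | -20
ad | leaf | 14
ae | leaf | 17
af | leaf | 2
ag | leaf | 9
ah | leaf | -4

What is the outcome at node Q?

13

c (Gita): min(13, 17) = 13
d (Gita): min(2, 5, -19) = -19
e (Gita): min(20, -8) = -8
Q (Vik): max(13, -19, -8) = 13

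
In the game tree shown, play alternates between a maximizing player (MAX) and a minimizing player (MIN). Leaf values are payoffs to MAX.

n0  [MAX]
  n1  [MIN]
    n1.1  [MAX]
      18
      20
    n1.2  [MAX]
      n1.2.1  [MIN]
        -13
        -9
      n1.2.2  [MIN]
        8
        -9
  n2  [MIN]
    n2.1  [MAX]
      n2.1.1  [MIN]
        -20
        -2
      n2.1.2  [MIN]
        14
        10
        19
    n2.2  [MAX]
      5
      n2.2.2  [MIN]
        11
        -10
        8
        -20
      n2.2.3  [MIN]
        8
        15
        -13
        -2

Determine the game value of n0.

n1.1 (MAX): max(18, 20) = 20
n1.2.1 (MIN): min(-13, -9) = -13
n1.2.2 (MIN): min(8, -9) = -9
n1.2 (MAX): max(-13, -9) = -9
n1 (MIN): min(20, -9) = -9
n2.1.1 (MIN): min(-20, -2) = -20
n2.1.2 (MIN): min(14, 10, 19) = 10
n2.1 (MAX): max(-20, 10) = 10
n2.2.2 (MIN): min(11, -10, 8, -20) = -20
n2.2.3 (MIN): min(8, 15, -13, -2) = -13
n2.2 (MAX): max(5, -20, -13) = 5
n2 (MIN): min(10, 5) = 5
n0 (MAX): max(-9, 5) = 5

5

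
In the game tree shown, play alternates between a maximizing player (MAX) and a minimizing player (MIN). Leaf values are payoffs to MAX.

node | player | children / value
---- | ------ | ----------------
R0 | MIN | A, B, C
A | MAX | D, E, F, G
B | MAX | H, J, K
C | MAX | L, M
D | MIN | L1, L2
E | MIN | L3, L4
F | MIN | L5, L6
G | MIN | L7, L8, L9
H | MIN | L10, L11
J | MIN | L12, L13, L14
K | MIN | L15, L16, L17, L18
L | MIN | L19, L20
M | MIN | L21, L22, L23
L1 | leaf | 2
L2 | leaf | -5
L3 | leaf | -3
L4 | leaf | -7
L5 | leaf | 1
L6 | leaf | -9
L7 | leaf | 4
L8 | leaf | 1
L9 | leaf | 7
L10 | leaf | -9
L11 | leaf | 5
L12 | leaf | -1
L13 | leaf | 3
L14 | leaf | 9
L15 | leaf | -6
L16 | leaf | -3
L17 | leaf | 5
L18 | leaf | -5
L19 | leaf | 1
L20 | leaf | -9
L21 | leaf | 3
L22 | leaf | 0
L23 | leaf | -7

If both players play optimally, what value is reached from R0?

-7

D (MIN): min(2, -5) = -5
E (MIN): min(-3, -7) = -7
F (MIN): min(1, -9) = -9
G (MIN): min(4, 1, 7) = 1
A (MAX): max(-5, -7, -9, 1) = 1
H (MIN): min(-9, 5) = -9
J (MIN): min(-1, 3, 9) = -1
K (MIN): min(-6, -3, 5, -5) = -6
B (MAX): max(-9, -1, -6) = -1
L (MIN): min(1, -9) = -9
M (MIN): min(3, 0, -7) = -7
C (MAX): max(-9, -7) = -7
R0 (MIN): min(1, -1, -7) = -7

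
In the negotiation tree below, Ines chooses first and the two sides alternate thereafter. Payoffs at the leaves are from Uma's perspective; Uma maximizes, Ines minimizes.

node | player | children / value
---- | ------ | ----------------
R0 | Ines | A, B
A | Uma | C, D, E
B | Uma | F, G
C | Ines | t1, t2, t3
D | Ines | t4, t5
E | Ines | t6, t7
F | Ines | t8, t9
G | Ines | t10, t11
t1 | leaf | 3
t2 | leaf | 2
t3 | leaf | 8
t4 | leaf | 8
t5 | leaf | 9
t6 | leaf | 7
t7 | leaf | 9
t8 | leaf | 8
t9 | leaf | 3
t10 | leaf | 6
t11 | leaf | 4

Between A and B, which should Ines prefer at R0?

C (Ines): min(3, 2, 8) = 2
D (Ines): min(8, 9) = 8
E (Ines): min(7, 9) = 7
A (Uma): max(2, 8, 7) = 8
F (Ines): min(8, 3) = 3
G (Ines): min(6, 4) = 4
B (Uma): max(3, 4) = 4
Ines prefers the lower value; A=8, B=4. B is better since 4 < 8.

B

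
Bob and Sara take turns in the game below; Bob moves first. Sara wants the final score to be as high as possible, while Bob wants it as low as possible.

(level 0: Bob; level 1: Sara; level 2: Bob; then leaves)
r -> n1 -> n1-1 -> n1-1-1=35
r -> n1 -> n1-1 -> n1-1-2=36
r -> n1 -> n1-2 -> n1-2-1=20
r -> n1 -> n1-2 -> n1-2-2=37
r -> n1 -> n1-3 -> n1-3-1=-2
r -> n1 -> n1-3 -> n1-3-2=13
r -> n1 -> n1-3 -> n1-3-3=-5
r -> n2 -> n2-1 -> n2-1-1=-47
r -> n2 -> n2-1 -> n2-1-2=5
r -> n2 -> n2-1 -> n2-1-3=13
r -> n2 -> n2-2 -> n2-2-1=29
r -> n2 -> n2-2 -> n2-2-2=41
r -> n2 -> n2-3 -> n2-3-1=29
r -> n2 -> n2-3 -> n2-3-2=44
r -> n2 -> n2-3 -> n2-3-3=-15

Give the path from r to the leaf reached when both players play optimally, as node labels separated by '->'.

n1-1 (Bob): min(35, 36) = 35
n1-2 (Bob): min(20, 37) = 20
n1-3 (Bob): min(-2, 13, -5) = -5
n1 (Sara): max(35, 20, -5) = 35
n2-1 (Bob): min(-47, 5, 13) = -47
n2-2 (Bob): min(29, 41) = 29
n2-3 (Bob): min(29, 44, -15) = -15
n2 (Sara): max(-47, 29, -15) = 29
r (Bob): min(35, 29) = 29
At r, Bob picks n2 (lowest: 29).
At n2, Sara picks n2-2 (highest: 29).
At n2-2, Bob picks n2-2-1 (lowest: 29).
Terminal value 29.

r -> n2 -> n2-2 -> n2-2-1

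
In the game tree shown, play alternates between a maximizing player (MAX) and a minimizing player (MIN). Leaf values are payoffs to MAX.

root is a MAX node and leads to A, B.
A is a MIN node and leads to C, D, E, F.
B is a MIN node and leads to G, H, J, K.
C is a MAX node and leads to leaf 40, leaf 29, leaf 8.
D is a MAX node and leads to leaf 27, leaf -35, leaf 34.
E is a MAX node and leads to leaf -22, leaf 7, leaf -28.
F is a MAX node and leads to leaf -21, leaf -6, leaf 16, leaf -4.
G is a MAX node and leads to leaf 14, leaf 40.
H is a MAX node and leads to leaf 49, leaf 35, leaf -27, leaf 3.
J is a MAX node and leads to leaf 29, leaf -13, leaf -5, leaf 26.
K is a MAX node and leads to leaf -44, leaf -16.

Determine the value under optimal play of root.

C (MAX): max(40, 29, 8) = 40
D (MAX): max(27, -35, 34) = 34
E (MAX): max(-22, 7, -28) = 7
F (MAX): max(-21, -6, 16, -4) = 16
A (MIN): min(40, 34, 7, 16) = 7
G (MAX): max(14, 40) = 40
H (MAX): max(49, 35, -27, 3) = 49
J (MAX): max(29, -13, -5, 26) = 29
K (MAX): max(-44, -16) = -16
B (MIN): min(40, 49, 29, -16) = -16
root (MAX): max(7, -16) = 7

7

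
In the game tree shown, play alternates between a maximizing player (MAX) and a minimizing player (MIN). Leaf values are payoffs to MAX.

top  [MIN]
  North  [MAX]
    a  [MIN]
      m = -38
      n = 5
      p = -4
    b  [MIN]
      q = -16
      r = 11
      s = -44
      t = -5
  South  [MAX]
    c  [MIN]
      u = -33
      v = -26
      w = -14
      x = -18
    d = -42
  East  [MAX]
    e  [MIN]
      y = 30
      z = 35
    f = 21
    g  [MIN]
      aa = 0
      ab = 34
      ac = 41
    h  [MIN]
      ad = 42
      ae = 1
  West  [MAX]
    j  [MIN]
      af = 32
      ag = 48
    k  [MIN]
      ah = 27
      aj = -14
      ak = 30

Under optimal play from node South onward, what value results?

-33

c (MIN): min(-33, -26, -14, -18) = -33
South (MAX): max(-33, -42) = -33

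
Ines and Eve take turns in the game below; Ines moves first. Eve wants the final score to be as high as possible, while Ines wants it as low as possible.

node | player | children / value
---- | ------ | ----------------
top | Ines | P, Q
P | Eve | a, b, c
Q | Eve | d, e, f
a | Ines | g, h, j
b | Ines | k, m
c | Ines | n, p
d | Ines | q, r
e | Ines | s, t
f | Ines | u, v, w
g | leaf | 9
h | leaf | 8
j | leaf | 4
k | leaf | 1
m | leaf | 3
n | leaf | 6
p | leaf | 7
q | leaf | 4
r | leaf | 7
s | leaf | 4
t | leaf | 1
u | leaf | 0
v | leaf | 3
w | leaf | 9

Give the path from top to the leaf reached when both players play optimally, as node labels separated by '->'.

top -> Q -> d -> q

a (Ines): min(9, 8, 4) = 4
b (Ines): min(1, 3) = 1
c (Ines): min(6, 7) = 6
P (Eve): max(4, 1, 6) = 6
d (Ines): min(4, 7) = 4
e (Ines): min(4, 1) = 1
f (Ines): min(0, 3, 9) = 0
Q (Eve): max(4, 1, 0) = 4
top (Ines): min(6, 4) = 4
At top, Ines picks Q (lowest: 4).
At Q, Eve picks d (highest: 4).
At d, Ines picks q (lowest: 4).
Terminal value 4.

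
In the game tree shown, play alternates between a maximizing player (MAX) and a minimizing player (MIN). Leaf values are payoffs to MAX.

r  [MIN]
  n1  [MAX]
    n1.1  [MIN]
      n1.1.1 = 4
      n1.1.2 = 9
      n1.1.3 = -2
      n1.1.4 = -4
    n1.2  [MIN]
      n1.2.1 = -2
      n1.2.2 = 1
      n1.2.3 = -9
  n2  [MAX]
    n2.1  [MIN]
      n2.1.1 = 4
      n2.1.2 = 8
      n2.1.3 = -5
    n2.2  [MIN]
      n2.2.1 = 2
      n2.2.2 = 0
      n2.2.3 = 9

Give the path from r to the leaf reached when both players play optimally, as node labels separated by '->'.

n1.1 (MIN): min(4, 9, -2, -4) = -4
n1.2 (MIN): min(-2, 1, -9) = -9
n1 (MAX): max(-4, -9) = -4
n2.1 (MIN): min(4, 8, -5) = -5
n2.2 (MIN): min(2, 0, 9) = 0
n2 (MAX): max(-5, 0) = 0
r (MIN): min(-4, 0) = -4
At r, MIN picks n1 (lowest: -4).
At n1, MAX picks n1.1 (highest: -4).
At n1.1, MIN picks n1.1.4 (lowest: -4).
Terminal value -4.

r -> n1 -> n1.1 -> n1.1.4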